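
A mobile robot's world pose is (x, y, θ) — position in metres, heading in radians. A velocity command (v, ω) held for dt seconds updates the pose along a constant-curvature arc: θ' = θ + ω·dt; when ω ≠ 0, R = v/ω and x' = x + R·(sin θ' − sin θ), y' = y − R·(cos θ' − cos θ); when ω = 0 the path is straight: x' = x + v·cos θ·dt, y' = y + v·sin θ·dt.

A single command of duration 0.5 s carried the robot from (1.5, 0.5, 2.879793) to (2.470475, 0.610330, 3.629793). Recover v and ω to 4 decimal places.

Δθ = 3.629793 − 2.879793 = 0.750000
ω = Δθ/dt = 0.750000/0.5 = 1.5000
R = Δx/(sin θ' − sin θ) = -1.3333
v = R·ω = -1.3333·1.5000 = -2.0000

v = -2.0000, ω = 1.5000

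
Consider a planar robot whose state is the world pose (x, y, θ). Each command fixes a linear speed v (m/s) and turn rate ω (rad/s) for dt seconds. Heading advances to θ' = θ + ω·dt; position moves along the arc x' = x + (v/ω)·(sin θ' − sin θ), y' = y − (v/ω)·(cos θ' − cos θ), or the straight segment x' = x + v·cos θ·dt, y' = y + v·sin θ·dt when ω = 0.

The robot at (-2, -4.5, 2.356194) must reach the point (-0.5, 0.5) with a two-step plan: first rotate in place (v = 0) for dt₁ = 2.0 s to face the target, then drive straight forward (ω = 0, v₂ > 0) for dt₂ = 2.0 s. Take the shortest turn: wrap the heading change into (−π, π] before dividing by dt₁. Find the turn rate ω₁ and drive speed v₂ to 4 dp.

heading to target = atan2(0.5−-4.5, -0.5−-2) = 1.2793
Δθ = wrap(1.2793 − 2.3562) = -1.0769; ω₁ = Δθ/dt₁ = -0.5384
distance = √((-0.5−-2)² + (0.5−-4.5)²) = 5.2202; v₂ = distance/dt₂ = 2.6101

ω₁ = -0.5384, v₂ = 2.6101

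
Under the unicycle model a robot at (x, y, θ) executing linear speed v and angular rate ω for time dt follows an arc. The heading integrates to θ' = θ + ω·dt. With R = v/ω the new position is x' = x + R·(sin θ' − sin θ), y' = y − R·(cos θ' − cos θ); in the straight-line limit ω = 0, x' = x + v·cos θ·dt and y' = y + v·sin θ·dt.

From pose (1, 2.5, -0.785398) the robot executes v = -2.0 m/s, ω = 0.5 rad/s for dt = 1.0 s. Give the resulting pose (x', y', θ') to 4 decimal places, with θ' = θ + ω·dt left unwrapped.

(-0.7023, 3.5098, -0.2854)

θ' = -0.7854 + 0.5·1.0 = -0.2854
R = v/ω = -2.0/0.5 = -4.0000
x' = 1 + -4.0000·(sin -0.2854 − sin -0.7854) = -0.7023
y' = 2.5 − -4.0000·(cos -0.2854 − cos -0.7854) = 3.5098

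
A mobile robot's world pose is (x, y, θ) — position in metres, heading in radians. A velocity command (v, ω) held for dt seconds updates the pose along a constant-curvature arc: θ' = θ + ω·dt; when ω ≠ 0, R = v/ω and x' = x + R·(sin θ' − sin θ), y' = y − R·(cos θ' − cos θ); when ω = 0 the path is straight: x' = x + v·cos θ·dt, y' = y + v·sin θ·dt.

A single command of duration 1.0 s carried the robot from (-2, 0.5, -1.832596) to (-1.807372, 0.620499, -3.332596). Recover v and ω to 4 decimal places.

Δθ = -3.332596 − -1.832596 = -1.500000
ω = Δθ/dt = -1.500000/1.0 = -1.5000
R = Δx/(sin θ' − sin θ) = 0.1667
v = R·ω = 0.1667·-1.5000 = -0.2500

v = -0.2500, ω = -1.5000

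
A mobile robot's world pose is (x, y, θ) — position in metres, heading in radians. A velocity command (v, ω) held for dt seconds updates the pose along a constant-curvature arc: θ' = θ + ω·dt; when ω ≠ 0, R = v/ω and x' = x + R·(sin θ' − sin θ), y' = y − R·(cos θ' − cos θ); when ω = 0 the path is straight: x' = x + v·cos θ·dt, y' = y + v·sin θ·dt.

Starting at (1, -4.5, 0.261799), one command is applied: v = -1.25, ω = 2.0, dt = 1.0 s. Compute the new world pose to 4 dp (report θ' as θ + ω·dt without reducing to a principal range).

θ' = 0.2618 + 2.0·1.0 = 2.2618
R = v/ω = -1.25/2.0 = -0.6250
x' = 1 + -0.6250·(sin 2.2618 − sin 0.2618) = 0.6801
y' = -4.5 − -0.6250·(cos 2.2618 − cos 0.2618) = -5.5020

(0.6801, -5.5020, 2.2618)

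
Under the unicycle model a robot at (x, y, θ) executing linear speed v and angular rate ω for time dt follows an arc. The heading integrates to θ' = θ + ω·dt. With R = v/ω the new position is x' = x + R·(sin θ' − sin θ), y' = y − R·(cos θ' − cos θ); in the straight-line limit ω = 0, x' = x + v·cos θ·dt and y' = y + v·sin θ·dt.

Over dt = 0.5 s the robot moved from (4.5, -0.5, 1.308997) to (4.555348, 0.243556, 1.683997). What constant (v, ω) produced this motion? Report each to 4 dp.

v = 1.5000, ω = 0.7500

Δθ = 1.683997 − 1.308997 = 0.375000
ω = Δθ/dt = 0.375000/0.5 = 0.7500
R = −Δy/(cos θ' − cos θ) = 2.0000
v = R·ω = 2.0000·0.7500 = 1.5000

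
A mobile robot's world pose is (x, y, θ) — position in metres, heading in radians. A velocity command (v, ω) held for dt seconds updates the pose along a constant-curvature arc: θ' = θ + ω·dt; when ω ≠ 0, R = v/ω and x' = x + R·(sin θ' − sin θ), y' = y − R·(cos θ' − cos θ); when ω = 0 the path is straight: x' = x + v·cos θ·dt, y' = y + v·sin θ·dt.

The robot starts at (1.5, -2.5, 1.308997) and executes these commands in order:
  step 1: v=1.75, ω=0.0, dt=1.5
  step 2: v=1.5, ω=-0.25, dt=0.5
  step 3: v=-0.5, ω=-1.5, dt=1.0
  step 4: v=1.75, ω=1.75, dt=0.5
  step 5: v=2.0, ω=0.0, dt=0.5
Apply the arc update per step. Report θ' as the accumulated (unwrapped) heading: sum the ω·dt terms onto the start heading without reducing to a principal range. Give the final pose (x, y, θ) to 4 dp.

step 1: θ'=1.3090 (straight) → pose (2.1794, 0.0356, 1.3090)
step 2: θ'=1.1840 (R=-6.0000) → pose (2.4182, 0.7460, 1.1840)
step 3: θ'=-0.3160 (R=0.3333) → pose (2.0059, 0.5549, -0.3160)
step 4: θ'=0.5590 (R=1.0000) → pose (2.8470, 0.6576, 0.5590)
step 5: θ'=0.5590 (straight) → pose (3.6948, 1.1879, 0.5590)

(3.6948, 1.1879, 0.5590)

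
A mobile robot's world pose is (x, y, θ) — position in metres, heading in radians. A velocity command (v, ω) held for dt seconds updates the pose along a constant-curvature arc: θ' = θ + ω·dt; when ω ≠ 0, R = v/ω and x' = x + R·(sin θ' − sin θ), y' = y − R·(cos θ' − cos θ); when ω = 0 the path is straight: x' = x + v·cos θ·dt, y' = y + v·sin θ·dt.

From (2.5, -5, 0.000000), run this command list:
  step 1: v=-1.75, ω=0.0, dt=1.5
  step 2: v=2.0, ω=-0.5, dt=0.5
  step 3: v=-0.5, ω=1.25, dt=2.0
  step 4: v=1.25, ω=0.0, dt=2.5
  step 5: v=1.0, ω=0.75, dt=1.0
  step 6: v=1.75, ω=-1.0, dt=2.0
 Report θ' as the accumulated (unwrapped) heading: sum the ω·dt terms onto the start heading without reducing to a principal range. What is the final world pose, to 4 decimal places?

(-3.5835, -0.1713, 1.0000)

step 1: θ'=0.0000 (straight) → pose (-0.1250, -5.0000, 0.0000)
step 2: θ'=-0.2500 (R=-4.0000) → pose (0.8646, -5.1244, -0.2500)
step 3: θ'=2.2500 (R=-0.4000) → pose (0.4544, -5.7632, 2.2500)
step 4: θ'=2.2500 (straight) → pose (-1.5086, -3.3317, 2.2500)
step 5: θ'=3.0000 (R=1.3333) → pose (-2.3579, -2.8493, 3.0000)
step 6: θ'=1.0000 (R=-1.7500) → pose (-3.5835, -0.1713, 1.0000)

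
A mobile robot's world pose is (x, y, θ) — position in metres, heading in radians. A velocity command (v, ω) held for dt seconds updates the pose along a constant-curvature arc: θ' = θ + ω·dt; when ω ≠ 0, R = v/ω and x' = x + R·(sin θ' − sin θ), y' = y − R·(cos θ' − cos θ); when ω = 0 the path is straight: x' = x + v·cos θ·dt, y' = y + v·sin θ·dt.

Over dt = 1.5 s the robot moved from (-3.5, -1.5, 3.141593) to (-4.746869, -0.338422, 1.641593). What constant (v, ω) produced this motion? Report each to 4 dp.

v = 1.2500, ω = -1.0000

Δθ = 1.641593 − 3.141593 = -1.500000
ω = Δθ/dt = -1.500000/1.5 = -1.0000
R = Δx/(sin θ' − sin θ) = -1.2500
v = R·ω = -1.2500·-1.0000 = 1.2500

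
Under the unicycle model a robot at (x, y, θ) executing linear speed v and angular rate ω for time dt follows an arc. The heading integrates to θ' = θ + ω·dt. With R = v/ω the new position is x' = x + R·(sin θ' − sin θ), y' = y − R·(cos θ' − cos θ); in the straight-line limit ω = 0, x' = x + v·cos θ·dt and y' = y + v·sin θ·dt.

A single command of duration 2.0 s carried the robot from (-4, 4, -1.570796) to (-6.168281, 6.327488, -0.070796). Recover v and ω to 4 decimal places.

Δθ = -0.070796 − -1.570796 = 1.500000
ω = Δθ/dt = 1.500000/2.0 = 0.7500
R = −Δy/(cos θ' − cos θ) = -2.3333
v = R·ω = -2.3333·0.7500 = -1.7500

v = -1.7500, ω = 0.7500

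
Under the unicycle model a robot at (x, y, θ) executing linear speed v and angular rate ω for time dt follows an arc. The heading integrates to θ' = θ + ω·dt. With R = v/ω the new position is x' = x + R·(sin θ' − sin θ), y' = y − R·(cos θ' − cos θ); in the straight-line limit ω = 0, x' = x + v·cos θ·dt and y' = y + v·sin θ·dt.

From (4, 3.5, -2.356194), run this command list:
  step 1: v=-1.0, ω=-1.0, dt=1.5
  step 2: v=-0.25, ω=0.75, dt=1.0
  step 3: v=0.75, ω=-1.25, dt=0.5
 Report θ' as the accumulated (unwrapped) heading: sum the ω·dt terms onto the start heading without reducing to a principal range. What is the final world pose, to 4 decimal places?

step 1: θ'=-3.8562 (R=1.0000) → pose (5.3624, 3.5482, -3.8562)
step 2: θ'=-3.1062 (R=-0.3333) → pose (5.5927, 3.4669, -3.1062)
step 3: θ'=-3.7312 (R=-0.6000) → pose (5.2378, 3.5678, -3.7312)

(5.2378, 3.5678, -3.7312)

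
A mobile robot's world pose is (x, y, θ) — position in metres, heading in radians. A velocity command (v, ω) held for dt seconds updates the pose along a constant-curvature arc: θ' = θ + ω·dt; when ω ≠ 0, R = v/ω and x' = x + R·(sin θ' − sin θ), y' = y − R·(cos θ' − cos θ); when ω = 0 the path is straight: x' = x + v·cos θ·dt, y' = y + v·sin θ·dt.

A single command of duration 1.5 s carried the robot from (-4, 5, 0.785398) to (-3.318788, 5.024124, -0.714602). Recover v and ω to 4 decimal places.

v = 0.5000, ω = -1.0000

Δθ = -0.714602 − 0.785398 = -1.500000
ω = Δθ/dt = -1.500000/1.5 = -1.0000
R = Δx/(sin θ' − sin θ) = -0.5000
v = R·ω = -0.5000·-1.0000 = 0.5000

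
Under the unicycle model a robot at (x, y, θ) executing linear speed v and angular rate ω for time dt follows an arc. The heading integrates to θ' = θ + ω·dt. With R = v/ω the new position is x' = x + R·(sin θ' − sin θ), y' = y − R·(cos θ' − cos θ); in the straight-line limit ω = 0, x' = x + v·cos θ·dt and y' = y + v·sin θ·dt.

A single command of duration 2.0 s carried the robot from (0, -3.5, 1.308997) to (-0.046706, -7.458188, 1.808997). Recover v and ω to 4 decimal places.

v = -2.0000, ω = 0.2500

Δθ = 1.808997 − 1.308997 = 0.500000
ω = Δθ/dt = 0.500000/2.0 = 0.2500
R = −Δy/(cos θ' − cos θ) = -8.0000
v = R·ω = -8.0000·0.2500 = -2.0000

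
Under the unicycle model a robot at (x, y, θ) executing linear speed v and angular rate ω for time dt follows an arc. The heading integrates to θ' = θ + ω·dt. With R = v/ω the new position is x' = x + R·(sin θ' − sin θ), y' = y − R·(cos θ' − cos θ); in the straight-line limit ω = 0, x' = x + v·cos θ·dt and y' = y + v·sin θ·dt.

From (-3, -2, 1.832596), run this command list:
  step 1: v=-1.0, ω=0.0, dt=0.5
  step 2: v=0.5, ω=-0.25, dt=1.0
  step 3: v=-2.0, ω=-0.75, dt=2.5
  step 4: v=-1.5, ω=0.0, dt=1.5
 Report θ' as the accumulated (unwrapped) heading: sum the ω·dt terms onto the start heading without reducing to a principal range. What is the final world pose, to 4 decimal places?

step 1: θ'=1.8326 (straight) → pose (-2.8706, -2.4830, 1.8326)
step 2: θ'=1.5826 (R=-2.0000) → pose (-2.9386, -1.9889, 1.5826)
step 3: θ'=-0.2924 (R=2.6667) → pose (-6.3738, -4.5739, -0.2924)
step 4: θ'=-0.2924 (straight) → pose (-8.5283, -3.9253, -0.2924)

(-8.5283, -3.9253, -0.2924)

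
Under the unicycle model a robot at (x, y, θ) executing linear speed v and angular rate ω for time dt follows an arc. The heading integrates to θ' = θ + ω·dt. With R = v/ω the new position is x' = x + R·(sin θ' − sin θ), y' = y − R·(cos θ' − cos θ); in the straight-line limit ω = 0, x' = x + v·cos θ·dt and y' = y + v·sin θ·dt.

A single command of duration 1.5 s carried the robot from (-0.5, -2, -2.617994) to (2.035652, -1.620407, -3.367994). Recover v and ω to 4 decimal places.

v = -1.7500, ω = -0.5000

Δθ = -3.367994 − -2.617994 = -0.750000
ω = Δθ/dt = -0.750000/1.5 = -0.5000
R = Δx/(sin θ' − sin θ) = 3.5000
v = R·ω = 3.5000·-0.5000 = -1.7500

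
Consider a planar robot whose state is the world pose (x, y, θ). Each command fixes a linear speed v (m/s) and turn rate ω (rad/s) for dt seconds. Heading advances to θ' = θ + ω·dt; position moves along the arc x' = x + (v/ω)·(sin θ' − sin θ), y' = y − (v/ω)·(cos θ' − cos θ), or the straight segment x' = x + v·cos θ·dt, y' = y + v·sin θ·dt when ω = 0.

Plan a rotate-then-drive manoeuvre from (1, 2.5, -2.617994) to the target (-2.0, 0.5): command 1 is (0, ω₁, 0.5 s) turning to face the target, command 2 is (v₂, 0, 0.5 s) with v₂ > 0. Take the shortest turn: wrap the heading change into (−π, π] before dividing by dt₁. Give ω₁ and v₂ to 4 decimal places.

heading to target = atan2(0.5−2.5, -2−1) = -2.5536
Δθ = wrap(-2.5536 − -2.6180) = 0.0644; ω₁ = Δθ/dt₁ = 0.1288
distance = √((-2−1)² + (0.5−2.5)²) = 3.6056; v₂ = distance/dt₂ = 7.2111

ω₁ = 0.1288, v₂ = 7.2111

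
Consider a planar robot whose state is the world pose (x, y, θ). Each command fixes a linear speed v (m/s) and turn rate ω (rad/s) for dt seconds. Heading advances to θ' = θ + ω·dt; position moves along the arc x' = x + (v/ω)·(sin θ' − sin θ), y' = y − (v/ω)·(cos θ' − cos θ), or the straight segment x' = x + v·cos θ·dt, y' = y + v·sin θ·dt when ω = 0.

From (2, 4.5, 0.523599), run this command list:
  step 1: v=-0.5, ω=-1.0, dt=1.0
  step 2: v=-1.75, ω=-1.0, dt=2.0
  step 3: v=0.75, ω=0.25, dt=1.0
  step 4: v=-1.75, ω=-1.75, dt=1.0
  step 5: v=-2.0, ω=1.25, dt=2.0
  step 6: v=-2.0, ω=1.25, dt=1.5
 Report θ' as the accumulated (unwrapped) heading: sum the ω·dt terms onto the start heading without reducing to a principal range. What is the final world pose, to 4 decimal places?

step 1: θ'=-0.4764 (R=0.5000) → pose (1.5207, 4.4887, -0.4764)
step 2: θ'=-2.4764 (R=1.7500) → pose (1.2431, 7.4207, -2.4764)
step 3: θ'=-2.2264 (R=3.0000) → pose (0.7167, 6.8892, -2.2264)
step 4: θ'=-3.9764 (R=1.0000) → pose (2.2506, 6.9509, -3.9764)
step 5: θ'=-1.4764 (R=-1.6000) → pose (5.0293, 8.1758, -1.4764)
step 6: θ'=0.3986 (R=-1.6000) → pose (2.8154, 9.4996, 0.3986)

(2.8154, 9.4996, 0.3986)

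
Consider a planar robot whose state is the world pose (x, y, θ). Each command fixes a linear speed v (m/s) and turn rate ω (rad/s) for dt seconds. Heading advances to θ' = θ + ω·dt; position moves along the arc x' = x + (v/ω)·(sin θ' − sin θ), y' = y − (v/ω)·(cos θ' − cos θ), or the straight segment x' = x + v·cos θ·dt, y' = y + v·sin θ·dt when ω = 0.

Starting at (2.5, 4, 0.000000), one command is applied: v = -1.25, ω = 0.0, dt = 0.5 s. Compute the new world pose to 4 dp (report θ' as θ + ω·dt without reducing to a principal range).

θ' = 0.0000 + 0.0·0.5 = 0.0000
ω = 0 → straight: x' = 2.5 + -1.25·cos(0.0000)·0.5 = 1.8750
y' = 4 + -1.25·sin(0.0000)·0.5 = 4.0000

(1.8750, 4.0000, 0.0000)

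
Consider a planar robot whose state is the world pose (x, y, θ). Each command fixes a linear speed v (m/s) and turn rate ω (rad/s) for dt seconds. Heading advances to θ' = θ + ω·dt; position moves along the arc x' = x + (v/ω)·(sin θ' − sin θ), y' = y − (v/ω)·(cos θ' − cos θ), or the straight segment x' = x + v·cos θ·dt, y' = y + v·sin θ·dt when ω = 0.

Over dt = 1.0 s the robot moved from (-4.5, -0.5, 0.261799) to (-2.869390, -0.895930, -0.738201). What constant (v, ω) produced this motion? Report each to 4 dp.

Δθ = -0.738201 − 0.261799 = -1.000000
ω = Δθ/dt = -1.000000/1.0 = -1.0000
R = Δx/(sin θ' − sin θ) = -1.7500
v = R·ω = -1.7500·-1.0000 = 1.7500

v = 1.7500, ω = -1.0000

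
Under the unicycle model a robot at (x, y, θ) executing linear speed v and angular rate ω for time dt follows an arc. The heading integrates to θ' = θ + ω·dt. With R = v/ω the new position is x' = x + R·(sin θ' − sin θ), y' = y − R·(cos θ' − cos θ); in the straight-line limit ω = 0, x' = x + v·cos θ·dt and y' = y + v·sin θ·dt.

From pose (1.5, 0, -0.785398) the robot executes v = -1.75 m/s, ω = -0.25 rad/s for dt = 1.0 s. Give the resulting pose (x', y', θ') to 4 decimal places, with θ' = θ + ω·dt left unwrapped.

θ' = -0.7854 + -0.25·1.0 = -1.0354
R = v/ω = -1.75/-0.25 = 7.0000
x' = 1.5 + 7.0000·(sin -1.0354 − sin -0.7854) = 0.4293
y' = 0 − 7.0000·(cos -1.0354 − cos -0.7854) = 1.3785

(0.4293, 1.3785, -1.0354)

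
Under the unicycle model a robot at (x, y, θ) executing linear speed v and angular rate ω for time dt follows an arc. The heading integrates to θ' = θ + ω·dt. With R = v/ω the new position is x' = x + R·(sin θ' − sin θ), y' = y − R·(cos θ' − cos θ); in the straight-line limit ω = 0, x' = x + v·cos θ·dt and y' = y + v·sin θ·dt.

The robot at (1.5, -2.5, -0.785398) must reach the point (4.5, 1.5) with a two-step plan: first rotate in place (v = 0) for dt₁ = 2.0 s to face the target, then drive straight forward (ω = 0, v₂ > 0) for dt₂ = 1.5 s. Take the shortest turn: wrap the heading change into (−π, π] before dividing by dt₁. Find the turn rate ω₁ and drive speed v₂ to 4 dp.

ω₁ = 0.8563, v₂ = 3.3333

heading to target = atan2(1.5−-2.5, 4.5−1.5) = 0.9273
Δθ = wrap(0.9273 − -0.7854) = 1.7127; ω₁ = Δθ/dt₁ = 0.8563
distance = √((4.5−1.5)² + (1.5−-2.5)²) = 5.0000; v₂ = distance/dt₂ = 3.3333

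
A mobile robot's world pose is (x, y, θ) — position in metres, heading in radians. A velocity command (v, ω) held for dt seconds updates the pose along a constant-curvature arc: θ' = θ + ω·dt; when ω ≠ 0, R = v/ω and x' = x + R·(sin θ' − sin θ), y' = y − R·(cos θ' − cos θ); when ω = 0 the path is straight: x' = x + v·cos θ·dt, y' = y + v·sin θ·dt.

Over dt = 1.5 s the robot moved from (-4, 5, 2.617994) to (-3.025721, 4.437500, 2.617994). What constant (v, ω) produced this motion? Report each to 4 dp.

v = -0.7500, ω = 0.0000

Δθ = 2.617994 − 2.617994 = 0.000000
ω = Δθ/dt = 0.000000/1.5 = 0.0000
ω = 0 → v = (Δx·cos θ + Δy·sin θ)/dt = -0.7500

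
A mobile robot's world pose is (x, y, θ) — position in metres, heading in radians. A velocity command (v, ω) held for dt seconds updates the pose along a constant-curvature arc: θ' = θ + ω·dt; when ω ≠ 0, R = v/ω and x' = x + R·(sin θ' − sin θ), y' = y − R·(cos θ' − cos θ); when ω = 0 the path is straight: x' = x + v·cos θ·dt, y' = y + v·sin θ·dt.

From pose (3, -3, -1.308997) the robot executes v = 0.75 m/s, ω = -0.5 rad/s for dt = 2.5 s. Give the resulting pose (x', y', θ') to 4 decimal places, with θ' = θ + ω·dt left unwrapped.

(2.3764, -4.6408, -2.5590)

θ' = -1.3090 + -0.5·2.5 = -2.5590
R = v/ω = 0.75/-0.5 = -1.5000
x' = 3 + -1.5000·(sin -2.5590 − sin -1.3090) = 2.3764
y' = -3 − -1.5000·(cos -2.5590 − cos -1.3090) = -4.6408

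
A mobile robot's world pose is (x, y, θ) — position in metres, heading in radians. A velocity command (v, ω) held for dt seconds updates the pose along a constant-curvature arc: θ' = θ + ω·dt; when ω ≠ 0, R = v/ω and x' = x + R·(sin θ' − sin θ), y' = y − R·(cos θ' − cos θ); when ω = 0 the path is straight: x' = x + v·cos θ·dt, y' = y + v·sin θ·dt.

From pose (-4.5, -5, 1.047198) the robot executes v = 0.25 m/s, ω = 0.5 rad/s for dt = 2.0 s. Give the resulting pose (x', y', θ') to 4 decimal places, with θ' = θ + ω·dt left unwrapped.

θ' = 1.0472 + 0.5·2.0 = 2.0472
R = v/ω = 0.25/0.5 = 0.5000
x' = -4.5 + 0.5000·(sin 2.0472 − sin 1.0472) = -4.4887
y' = -5 − 0.5000·(cos 2.0472 − cos 1.0472) = -4.5207

(-4.4887, -4.5207, 2.0472)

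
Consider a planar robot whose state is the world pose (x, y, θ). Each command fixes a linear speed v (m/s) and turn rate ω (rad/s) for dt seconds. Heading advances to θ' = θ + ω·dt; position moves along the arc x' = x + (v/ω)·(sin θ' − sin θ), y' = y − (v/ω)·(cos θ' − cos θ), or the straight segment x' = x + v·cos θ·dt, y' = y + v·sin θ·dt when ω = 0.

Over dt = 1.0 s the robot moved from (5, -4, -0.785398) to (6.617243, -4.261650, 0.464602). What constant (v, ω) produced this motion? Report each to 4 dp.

Δθ = 0.464602 − -0.785398 = 1.250000
ω = Δθ/dt = 1.250000/1.0 = 1.2500
R = Δx/(sin θ' − sin θ) = 1.4000
v = R·ω = 1.4000·1.2500 = 1.7500

v = 1.7500, ω = 1.2500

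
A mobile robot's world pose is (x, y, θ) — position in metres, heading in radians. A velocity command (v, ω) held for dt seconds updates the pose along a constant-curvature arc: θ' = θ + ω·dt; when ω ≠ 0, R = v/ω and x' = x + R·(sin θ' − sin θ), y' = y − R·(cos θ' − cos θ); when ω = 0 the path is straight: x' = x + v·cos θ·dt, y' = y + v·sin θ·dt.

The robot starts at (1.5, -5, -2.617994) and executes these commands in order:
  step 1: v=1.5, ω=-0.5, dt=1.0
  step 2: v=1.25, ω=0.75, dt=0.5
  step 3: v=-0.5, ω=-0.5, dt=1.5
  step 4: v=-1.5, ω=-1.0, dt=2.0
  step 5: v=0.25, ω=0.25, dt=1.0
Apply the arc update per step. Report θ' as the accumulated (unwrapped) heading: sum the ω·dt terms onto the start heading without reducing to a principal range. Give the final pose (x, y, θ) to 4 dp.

step 1: θ'=-3.1180 (R=-3.0000) → pose (0.0708, -5.4011, -3.1180)
step 2: θ'=-2.7430 (R=1.6667) → pose (-0.5368, -5.5313, -2.7430)
step 3: θ'=-3.4930 (R=1.0000) → pose (0.1956, -5.5140, -3.4930)
step 4: θ'=-5.4930 (R=1.5000) → pose (0.7450, -7.9779, -5.4930)
step 5: θ'=-5.2430 (R=1.0000) → pose (0.8970, -7.7802, -5.2430)

(0.8970, -7.7802, -5.2430)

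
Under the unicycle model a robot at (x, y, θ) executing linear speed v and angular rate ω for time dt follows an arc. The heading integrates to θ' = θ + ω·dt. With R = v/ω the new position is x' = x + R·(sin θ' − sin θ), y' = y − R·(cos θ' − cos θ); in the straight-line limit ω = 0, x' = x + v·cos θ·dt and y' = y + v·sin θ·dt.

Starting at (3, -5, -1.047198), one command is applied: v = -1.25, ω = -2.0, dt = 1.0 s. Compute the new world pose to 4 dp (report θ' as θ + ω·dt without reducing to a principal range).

(3.4824, -4.0653, -3.0472)

θ' = -1.0472 + -2.0·1.0 = -3.0472
R = v/ω = -1.25/-2.0 = 0.6250
x' = 3 + 0.6250·(sin -3.0472 − sin -1.0472) = 3.4824
y' = -5 − 0.6250·(cos -3.0472 − cos -1.0472) = -4.0653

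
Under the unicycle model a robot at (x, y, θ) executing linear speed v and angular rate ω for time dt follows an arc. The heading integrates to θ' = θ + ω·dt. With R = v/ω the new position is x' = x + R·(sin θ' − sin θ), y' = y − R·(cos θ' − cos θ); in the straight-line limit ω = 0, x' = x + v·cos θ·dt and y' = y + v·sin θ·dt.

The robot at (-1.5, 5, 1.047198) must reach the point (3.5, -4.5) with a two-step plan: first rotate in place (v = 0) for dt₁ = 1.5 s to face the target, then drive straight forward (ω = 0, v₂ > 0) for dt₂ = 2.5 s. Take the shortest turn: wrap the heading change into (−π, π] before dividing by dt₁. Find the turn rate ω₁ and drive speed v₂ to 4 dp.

ω₁ = -1.4223, v₂ = 4.2942

heading to target = atan2(-4.5−5, 3.5−-1.5) = -1.0863
Δθ = wrap(-1.0863 − 1.0472) = -2.1335; ω₁ = Δθ/dt₁ = -1.4223
distance = √((3.5−-1.5)² + (-4.5−5)²) = 10.7355; v₂ = distance/dt₂ = 4.2942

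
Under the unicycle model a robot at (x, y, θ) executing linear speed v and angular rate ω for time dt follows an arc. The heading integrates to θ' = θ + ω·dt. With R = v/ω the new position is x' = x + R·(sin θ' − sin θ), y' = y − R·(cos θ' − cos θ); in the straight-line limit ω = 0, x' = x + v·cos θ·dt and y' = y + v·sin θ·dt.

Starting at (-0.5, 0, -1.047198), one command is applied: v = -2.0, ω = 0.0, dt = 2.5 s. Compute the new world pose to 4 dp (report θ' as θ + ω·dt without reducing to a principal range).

θ' = -1.0472 + 0.0·2.5 = -1.0472
ω = 0 → straight: x' = -0.5 + -2.0·cos(-1.0472)·2.5 = -3.0000
y' = 0 + -2.0·sin(-1.0472)·2.5 = 4.3301

(-3.0000, 4.3301, -1.0472)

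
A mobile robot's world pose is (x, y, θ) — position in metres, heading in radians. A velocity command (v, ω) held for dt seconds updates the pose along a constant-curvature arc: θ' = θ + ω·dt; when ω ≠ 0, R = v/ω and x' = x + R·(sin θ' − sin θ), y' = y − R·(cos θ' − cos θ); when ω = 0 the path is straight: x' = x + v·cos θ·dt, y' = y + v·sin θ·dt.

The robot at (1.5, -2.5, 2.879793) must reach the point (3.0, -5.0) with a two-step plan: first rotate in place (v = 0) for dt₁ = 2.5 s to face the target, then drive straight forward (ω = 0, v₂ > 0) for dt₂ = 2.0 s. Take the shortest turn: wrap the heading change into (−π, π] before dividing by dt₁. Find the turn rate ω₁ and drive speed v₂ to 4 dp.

heading to target = atan2(-5−-2.5, 3−1.5) = -1.0304
Δθ = wrap(-1.0304 − 2.8798) = 2.3730; ω₁ = Δθ/dt₁ = 0.9492
distance = √((3−1.5)² + (-5−-2.5)²) = 2.9155; v₂ = distance/dt₂ = 1.4577

ω₁ = 0.9492, v₂ = 1.4577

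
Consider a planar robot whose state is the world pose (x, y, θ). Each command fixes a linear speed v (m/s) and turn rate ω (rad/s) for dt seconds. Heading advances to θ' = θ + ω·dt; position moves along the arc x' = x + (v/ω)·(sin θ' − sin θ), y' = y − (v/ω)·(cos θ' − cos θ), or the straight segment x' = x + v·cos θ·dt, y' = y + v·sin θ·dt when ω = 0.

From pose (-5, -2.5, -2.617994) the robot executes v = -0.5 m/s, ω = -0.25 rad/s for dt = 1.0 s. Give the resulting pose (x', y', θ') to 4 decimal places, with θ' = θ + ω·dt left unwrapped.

(-4.5404, -2.3064, -2.8680)

θ' = -2.6180 + -0.25·1.0 = -2.8680
R = v/ω = -0.5/-0.25 = 2.0000
x' = -5 + 2.0000·(sin -2.8680 − sin -2.6180) = -4.5404
y' = -2.5 − 2.0000·(cos -2.8680 − cos -2.6180) = -2.3064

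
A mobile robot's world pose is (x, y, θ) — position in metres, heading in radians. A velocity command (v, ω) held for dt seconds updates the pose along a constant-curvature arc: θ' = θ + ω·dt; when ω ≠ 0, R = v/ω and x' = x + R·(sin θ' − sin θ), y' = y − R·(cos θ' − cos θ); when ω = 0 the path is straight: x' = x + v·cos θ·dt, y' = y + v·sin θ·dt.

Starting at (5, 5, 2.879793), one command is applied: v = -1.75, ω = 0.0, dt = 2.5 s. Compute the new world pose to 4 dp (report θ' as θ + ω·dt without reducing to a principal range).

θ' = 2.8798 + 0.0·2.5 = 2.8798
ω = 0 → straight: x' = 5 + -1.75·cos(2.8798)·2.5 = 9.2259
y' = 5 + -1.75·sin(2.8798)·2.5 = 3.8677

(9.2259, 3.8677, 2.8798)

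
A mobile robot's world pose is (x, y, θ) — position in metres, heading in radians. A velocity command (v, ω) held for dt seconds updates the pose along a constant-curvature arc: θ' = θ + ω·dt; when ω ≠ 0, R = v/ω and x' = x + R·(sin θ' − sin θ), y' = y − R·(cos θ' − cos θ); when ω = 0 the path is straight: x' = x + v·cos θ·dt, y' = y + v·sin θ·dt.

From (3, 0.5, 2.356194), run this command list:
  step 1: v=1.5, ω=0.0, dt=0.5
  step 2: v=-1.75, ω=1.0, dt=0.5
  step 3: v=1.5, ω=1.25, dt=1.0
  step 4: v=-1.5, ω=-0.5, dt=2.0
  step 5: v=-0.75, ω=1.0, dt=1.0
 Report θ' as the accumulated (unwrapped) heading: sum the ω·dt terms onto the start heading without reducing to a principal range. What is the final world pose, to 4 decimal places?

(5.1049, 1.7319, 4.1062)

step 1: θ'=2.3562 (straight) → pose (2.4697, 1.0303, 2.3562)
step 2: θ'=2.8562 (R=-1.7500) → pose (3.2144, 0.5886, 2.8562)
step 3: θ'=4.1062 (R=1.2000) → pose (1.8904, 0.1208, 4.1062)
step 4: θ'=3.1062 (R=3.0000) → pose (4.4620, 1.4097, 3.1062)
step 5: θ'=4.1062 (R=-0.7500) → pose (5.1049, 1.7319, 4.1062)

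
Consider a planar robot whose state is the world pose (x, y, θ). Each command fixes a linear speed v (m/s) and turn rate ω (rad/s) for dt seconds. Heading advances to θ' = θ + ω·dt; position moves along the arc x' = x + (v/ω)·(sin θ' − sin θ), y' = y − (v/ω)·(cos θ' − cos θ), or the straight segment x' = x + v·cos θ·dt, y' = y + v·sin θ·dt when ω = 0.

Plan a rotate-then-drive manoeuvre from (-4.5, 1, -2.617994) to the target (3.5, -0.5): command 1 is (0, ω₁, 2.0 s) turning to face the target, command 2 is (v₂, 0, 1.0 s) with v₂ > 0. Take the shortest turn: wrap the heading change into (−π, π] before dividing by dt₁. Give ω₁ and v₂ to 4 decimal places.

ω₁ = 1.2163, v₂ = 8.1394

heading to target = atan2(-0.5−1, 3.5−-4.5) = -0.1853
Δθ = wrap(-0.1853 − -2.6180) = 2.4326; ω₁ = Δθ/dt₁ = 1.2163
distance = √((3.5−-4.5)² + (-0.5−1)²) = 8.1394; v₂ = distance/dt₂ = 8.1394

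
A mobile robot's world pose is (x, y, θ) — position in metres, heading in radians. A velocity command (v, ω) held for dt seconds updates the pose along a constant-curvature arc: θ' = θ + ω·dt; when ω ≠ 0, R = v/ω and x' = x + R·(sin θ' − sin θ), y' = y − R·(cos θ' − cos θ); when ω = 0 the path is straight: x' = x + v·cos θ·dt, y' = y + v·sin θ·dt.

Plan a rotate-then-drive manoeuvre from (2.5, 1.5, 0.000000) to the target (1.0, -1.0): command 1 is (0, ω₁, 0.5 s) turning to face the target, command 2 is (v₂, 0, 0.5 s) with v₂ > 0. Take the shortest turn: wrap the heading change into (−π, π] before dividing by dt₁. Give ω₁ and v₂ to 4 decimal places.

heading to target = atan2(-1−1.5, 1−2.5) = -2.1112
Δθ = wrap(-2.1112 − 0.0000) = -2.1112; ω₁ = Δθ/dt₁ = -4.2224
distance = √((1−2.5)² + (-1−1.5)²) = 2.9155; v₂ = distance/dt₂ = 5.8310

ω₁ = -4.2224, v₂ = 5.8310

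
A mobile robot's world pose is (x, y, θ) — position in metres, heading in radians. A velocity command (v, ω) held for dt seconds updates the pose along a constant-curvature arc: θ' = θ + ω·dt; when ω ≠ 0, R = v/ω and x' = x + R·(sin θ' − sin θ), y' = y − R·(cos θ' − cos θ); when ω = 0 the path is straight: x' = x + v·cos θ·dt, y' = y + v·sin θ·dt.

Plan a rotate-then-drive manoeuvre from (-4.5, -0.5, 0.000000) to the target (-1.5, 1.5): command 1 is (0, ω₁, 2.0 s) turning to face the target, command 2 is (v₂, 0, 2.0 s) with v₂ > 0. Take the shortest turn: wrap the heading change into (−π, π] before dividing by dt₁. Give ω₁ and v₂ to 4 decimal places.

ω₁ = 0.2940, v₂ = 1.8028

heading to target = atan2(1.5−-0.5, -1.5−-4.5) = 0.5880
Δθ = wrap(0.5880 − 0.0000) = 0.5880; ω₁ = Δθ/dt₁ = 0.2940
distance = √((-1.5−-4.5)² + (1.5−-0.5)²) = 3.6056; v₂ = distance/dt₂ = 1.8028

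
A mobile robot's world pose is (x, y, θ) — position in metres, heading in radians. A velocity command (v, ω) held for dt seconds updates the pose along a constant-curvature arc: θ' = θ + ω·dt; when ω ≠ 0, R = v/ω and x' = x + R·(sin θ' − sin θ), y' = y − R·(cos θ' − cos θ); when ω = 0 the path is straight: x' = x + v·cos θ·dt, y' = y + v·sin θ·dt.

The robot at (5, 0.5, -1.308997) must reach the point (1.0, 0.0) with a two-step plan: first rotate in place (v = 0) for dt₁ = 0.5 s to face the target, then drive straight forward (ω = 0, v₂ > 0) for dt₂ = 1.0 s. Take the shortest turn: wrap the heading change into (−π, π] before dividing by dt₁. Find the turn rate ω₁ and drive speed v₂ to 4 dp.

ω₁ = -3.4165, v₂ = 4.0311

heading to target = atan2(0−0.5, 1−5) = -3.0172
Δθ = wrap(-3.0172 − -1.3090) = -1.7082; ω₁ = Δθ/dt₁ = -3.4165
distance = √((1−5)² + (0−0.5)²) = 4.0311; v₂ = distance/dt₂ = 4.0311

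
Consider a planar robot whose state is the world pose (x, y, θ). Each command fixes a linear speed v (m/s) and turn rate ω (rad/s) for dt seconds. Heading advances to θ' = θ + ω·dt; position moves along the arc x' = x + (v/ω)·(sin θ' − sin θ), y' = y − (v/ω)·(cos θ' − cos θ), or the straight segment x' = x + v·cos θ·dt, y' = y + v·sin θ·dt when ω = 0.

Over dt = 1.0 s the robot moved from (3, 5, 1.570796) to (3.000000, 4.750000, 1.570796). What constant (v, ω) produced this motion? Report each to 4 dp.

v = -0.2500, ω = 0.0000

Δθ = 1.570796 − 1.570796 = 0.000000
ω = Δθ/dt = 0.000000/1.0 = 0.0000
ω = 0 → v = (Δx·cos θ + Δy·sin θ)/dt = -0.2500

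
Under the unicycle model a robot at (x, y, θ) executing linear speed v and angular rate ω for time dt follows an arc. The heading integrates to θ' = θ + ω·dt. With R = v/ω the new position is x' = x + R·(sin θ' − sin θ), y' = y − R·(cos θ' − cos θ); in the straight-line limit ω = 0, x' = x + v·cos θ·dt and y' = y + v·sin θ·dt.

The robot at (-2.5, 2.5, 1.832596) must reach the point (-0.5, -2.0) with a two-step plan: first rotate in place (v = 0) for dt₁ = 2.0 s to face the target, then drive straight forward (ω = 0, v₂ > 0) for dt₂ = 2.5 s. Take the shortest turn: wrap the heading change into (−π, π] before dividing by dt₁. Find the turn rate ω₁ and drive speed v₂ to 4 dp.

heading to target = atan2(-2−2.5, -0.5−-2.5) = -1.1526
Δθ = wrap(-1.1526 − 1.8326) = -2.9852; ω₁ = Δθ/dt₁ = -1.4926
distance = √((-0.5−-2.5)² + (-2−2.5)²) = 4.9244; v₂ = distance/dt₂ = 1.9698

ω₁ = -1.4926, v₂ = 1.9698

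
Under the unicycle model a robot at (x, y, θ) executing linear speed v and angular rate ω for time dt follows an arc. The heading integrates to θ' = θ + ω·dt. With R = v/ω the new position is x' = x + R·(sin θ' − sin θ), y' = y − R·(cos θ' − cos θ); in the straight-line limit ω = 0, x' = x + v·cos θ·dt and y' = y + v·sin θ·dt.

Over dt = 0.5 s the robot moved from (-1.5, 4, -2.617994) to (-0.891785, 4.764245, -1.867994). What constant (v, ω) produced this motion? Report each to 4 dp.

Δθ = -1.867994 − -2.617994 = 0.750000
ω = Δθ/dt = 0.750000/0.5 = 1.5000
R = −Δy/(cos θ' − cos θ) = -1.3333
v = R·ω = -1.3333·1.5000 = -2.0000

v = -2.0000, ω = 1.5000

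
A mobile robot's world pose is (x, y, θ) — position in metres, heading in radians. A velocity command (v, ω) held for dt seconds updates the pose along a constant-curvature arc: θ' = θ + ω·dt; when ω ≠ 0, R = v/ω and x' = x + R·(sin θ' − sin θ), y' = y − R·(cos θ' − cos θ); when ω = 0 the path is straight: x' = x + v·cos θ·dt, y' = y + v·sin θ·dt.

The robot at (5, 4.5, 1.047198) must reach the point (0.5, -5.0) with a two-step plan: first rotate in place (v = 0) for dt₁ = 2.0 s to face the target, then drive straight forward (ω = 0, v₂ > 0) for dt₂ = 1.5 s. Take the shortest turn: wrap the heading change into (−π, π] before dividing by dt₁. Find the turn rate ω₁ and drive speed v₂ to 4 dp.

ω₁ = -1.5302, v₂ = 7.0079

heading to target = atan2(-5−4.5, 0.5−5) = -2.0132
Δθ = wrap(-2.0132 − 1.0472) = -3.0604; ω₁ = Δθ/dt₁ = -1.5302
distance = √((0.5−5)² + (-5−4.5)²) = 10.5119; v₂ = distance/dt₂ = 7.0079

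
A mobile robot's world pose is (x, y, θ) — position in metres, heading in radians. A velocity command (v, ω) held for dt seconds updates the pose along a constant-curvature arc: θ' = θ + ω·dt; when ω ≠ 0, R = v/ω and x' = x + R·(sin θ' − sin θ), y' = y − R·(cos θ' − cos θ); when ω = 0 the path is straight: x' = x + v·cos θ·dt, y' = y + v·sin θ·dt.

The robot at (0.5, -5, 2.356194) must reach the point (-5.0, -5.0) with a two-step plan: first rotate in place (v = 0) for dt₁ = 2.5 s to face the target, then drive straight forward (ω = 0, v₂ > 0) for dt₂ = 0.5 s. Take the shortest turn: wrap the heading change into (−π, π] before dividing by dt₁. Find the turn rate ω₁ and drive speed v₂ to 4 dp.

heading to target = atan2(-5−-5, -5−0.5) = 3.1416
Δθ = wrap(3.1416 − 2.3562) = 0.7854; ω₁ = Δθ/dt₁ = 0.3142
distance = √((-5−0.5)² + (-5−-5)²) = 5.5000; v₂ = distance/dt₂ = 11.0000

ω₁ = 0.3142, v₂ = 11.0000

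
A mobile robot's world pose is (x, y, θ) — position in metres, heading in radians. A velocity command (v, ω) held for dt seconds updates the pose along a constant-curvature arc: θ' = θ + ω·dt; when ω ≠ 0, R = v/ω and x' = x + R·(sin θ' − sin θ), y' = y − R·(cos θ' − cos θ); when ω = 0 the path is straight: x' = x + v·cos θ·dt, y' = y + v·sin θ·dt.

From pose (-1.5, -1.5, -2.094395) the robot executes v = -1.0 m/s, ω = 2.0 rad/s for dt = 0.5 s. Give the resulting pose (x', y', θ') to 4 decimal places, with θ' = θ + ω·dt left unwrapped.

θ' = -2.0944 + 2.0·0.5 = -1.0944
R = v/ω = -1.0/2.0 = -0.5000
x' = -1.5 + -0.5000·(sin -1.0944 − sin -2.0944) = -1.4887
y' = -1.5 − -0.5000·(cos -1.0944 − cos -2.0944) = -1.0207

(-1.4887, -1.0207, -1.0944)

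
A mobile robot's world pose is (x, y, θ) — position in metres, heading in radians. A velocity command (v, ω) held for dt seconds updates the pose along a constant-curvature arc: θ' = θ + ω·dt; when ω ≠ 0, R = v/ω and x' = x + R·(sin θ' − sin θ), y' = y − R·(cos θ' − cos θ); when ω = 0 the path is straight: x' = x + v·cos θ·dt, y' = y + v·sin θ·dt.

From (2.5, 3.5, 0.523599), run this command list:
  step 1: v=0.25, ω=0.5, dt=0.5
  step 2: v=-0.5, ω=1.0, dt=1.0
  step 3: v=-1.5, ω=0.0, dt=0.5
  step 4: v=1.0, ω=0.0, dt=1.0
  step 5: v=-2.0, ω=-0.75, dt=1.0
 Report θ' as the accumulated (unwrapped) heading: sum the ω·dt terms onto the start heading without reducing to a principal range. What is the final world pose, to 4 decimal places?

step 1: θ'=0.7736 (R=0.5000) → pose (2.5994, 3.5753, 0.7736)
step 2: θ'=1.7736 (R=-0.5000) → pose (2.4590, 3.1169, 1.7736)
step 3: θ'=1.7736 (straight) → pose (2.6100, 2.3823, 1.7736)
step 4: θ'=1.7736 (straight) → pose (2.4086, 3.3618, 1.7736)
step 5: θ'=1.0236 (R=2.6667) → pose (2.0739, 1.4372, 1.0236)

(2.0739, 1.4372, 1.0236)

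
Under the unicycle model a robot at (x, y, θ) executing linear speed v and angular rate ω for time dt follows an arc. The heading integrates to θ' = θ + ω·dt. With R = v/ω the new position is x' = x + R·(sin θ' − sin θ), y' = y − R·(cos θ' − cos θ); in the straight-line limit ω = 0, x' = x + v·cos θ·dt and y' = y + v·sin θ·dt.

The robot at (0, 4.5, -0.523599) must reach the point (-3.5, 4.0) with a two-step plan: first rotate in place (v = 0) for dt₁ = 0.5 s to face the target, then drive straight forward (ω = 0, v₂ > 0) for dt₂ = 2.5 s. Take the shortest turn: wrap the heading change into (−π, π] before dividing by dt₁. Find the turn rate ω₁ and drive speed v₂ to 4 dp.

ω₁ = -4.9522, v₂ = 1.4142

heading to target = atan2(4−4.5, -3.5−0) = -2.9997
Δθ = wrap(-2.9997 − -0.5236) = -2.4761; ω₁ = Δθ/dt₁ = -4.9522
distance = √((-3.5−0)² + (4−4.5)²) = 3.5355; v₂ = distance/dt₂ = 1.4142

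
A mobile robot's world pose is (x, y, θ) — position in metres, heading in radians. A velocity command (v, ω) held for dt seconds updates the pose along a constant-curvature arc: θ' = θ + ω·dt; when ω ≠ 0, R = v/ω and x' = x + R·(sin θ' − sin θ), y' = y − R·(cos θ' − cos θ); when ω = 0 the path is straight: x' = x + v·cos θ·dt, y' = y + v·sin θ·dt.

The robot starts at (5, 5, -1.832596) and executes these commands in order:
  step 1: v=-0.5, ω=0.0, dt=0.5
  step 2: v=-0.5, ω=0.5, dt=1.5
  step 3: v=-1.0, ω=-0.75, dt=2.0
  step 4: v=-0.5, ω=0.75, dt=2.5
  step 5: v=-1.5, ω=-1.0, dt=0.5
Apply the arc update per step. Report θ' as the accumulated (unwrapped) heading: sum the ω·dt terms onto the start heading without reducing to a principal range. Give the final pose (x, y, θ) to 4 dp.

step 1: θ'=-1.8326 (straight) → pose (5.0647, 5.2415, -1.8326)
step 2: θ'=-1.0826 (R=-1.0000) → pose (4.9820, 5.9693, -1.0826)
step 3: θ'=-2.5826 (R=1.3333) → pose (5.4524, 7.7251, -2.5826)
step 4: θ'=-0.7076 (R=-0.6667) → pose (5.5322, 8.7969, -0.7076)
step 5: θ'=-1.2076 (R=1.5000) → pose (5.1051, 9.4039, -1.2076)

(5.1051, 9.4039, -1.2076)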